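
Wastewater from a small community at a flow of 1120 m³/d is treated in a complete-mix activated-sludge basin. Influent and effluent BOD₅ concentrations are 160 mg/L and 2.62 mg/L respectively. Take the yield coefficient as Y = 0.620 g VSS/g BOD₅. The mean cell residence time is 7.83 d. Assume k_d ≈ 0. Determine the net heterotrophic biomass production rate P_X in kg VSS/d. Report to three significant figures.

Since k_d ≈ 0, Y_obs = Y = 0.620 g VSS/g BOD₅.
ΔS = 160 − 2.62 = 157.4 mg/L, so the substrate removal rate is 1120 × 157.4/1000 = 176.3 kg BOD₅/d.
Biomass produced: P_X = Y_obs·Q·ΔS = 0.6200 × 176.3 ≈ 109.3 kg VSS/d.

P_X ≈ 109 kg VSS/d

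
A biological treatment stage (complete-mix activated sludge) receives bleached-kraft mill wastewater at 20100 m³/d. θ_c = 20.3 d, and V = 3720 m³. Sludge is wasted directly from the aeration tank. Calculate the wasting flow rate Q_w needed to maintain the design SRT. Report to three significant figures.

With mixed-liquor wasting, θ_c = V/Q_w, so Q_w = V/θ_c = 3720/20.3 = 183.3 m³/d.

Q_w ≈ 183 m³/d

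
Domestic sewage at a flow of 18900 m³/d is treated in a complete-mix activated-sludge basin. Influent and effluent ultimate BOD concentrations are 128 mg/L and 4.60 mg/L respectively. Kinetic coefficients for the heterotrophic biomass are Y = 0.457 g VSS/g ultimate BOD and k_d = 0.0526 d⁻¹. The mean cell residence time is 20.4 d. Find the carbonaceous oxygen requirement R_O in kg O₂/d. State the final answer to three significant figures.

Correct the yield for decay: Y_obs = Y/(1 + k_d θ_c) = 0.457 / (1 + 0.0526 × 20.4) = 0.457 / 2.073 = 0.2204.
Q·(S₀ − S) = 18900 × (128 − 4.60) × 10⁻³ = 2332 kg/d removed.
Net sludge production P_X = 0.2204 × 2332 = 514.1 kg VSS/d.
R_O = Q·(S₀ − S) − 1.42·P_X = 2332 − 1.42 × 514.1 = 1602 kg O₂/d.

R_O ≈ 1600 kg O₂/d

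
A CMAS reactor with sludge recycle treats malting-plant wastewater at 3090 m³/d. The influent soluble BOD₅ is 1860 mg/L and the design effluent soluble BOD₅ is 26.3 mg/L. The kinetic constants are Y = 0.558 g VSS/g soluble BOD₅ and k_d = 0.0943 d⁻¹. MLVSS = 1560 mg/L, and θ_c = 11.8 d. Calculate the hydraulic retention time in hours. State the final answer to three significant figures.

Rearranging the biomass balance for a CMAS with decay, V = Y·Q·ΔS·θ_c / [X·(1+k_d θ_c)] = 0.558 × 3090 × (1860 − 26.3) × 11.8 / [1560 × (1 + 0.0943 × 11.8)] = 3.73×10^7 / 3296 = 11320 m³.
τ = V/Q = 11320/3090 = 3.663 d, or 87.92 h.

τ ≈ 87.9 h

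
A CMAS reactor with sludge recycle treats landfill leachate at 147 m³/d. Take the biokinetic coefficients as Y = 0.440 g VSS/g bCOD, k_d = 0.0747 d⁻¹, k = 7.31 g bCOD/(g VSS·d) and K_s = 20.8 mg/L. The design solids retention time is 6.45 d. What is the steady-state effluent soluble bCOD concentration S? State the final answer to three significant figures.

For a completely mixed reactor with recycle the Lawrence–McCarty relation gives S = K_s·(1 + k_d·θ_c) / [θ_c·(Y·k − k_d) − 1] = 20.8 × (1 + 0.0747 × 6.45) / [6.45 × (0.440 × 7.31 − 0.0747) − 1] = 30.82 / 19.26 = 1.600 mg/L.

S ≈ 1.60 mg/L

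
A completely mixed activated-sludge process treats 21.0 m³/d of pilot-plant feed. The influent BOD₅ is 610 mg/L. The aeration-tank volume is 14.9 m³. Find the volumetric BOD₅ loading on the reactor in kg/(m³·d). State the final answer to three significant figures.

Applied BOD₅ load per unit volume = Q·S₀/V = (21.0 × 610/1000)/14.90 = 0.8597 kg BOD₅·m⁻³·d⁻¹.

L_v ≈ 0.860 kg BOD₅/(m³·d)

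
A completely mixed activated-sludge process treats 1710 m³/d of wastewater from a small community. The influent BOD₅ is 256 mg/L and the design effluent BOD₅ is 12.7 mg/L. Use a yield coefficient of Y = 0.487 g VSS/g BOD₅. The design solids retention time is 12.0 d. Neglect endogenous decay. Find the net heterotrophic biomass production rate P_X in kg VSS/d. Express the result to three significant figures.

P_X ≈ 203 kg VSS/d

With endogenous decay neglected, the observed yield equals the true yield: Y_obs = Y = 0.487 g VSS/g BOD₅.
Mass of BOD₅ removed per day: Q(S₀ − S) = 1710 × 243.3 g/m³ = 416.0 kg/d.
So the net sludge growth is P_X = 0.4870 × 416.0 = 202.6 kg VSS/d.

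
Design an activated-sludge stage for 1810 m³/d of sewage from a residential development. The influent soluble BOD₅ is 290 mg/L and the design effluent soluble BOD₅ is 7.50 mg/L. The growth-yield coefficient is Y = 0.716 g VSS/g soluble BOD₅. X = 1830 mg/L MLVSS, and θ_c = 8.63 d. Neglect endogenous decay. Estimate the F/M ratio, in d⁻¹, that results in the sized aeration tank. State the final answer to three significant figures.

Biomass mass balance (decay neglected): V·X = Y·Q·(S₀ − S)·θ_c, so V = 0.716 × 1810 × (290 − 7.50) × 8.63 / 1830 = 1727 m³.
Food-to-microorganism ratio F/M = Q S₀ / (V X) = 1810 × 290 / (1727 × 1830) = 0.1661 d⁻¹.

F/M ≈ 0.166 d⁻¹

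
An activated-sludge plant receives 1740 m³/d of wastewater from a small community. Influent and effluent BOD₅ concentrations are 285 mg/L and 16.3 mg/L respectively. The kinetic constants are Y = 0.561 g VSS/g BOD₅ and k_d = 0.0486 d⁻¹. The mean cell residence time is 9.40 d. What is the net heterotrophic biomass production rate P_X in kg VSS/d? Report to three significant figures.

Observed yield with endogenous decay: Y_obs = Y / (1 + k_d·θ_c) = 0.561 / (1 + 0.0486 × 9.40) = 0.561 / 1.457 = 0.3851 g VSS/g BOD₅.
Substrate removed = Q·(S₀ − S) = 1740 m³/d × (285 − 16.3) g/m³ = 4.68×10^5 g/d = 467.5 kg/d.
Biomass produced: P_X = Y_obs·Q·ΔS = 0.3851 × 467.5 ≈ 180.0 kg VSS/d.

P_X ≈ 180 kg VSS/d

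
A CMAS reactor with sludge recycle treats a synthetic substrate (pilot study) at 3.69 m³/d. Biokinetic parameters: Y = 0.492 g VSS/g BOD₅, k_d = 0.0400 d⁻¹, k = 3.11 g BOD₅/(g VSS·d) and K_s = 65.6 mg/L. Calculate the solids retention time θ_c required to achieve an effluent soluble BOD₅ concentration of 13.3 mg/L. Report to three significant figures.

From 1/θ_c = Y·k·S/(K_s + S) − k_d: Y·k·S/(K_s+S) = 0.492 × 3.11 × 13.3 / (65.6 + 13.3) = 0.2579 d⁻¹.
θ_c = 1/(μ − k_d) = 1/(0.2579 − 0.0400) = 1/0.2179 = 4.589 d.

θ_c ≈ 4.59 d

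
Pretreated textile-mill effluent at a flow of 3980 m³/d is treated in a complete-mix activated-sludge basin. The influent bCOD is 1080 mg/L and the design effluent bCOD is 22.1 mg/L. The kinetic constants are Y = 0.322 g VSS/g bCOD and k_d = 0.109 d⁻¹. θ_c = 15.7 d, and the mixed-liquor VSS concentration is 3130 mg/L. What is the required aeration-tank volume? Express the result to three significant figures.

Rearranging the biomass balance for a CMAS with decay, V = Y·Q·ΔS·θ_c / [X·(1+k_d θ_c)] = 0.322 × 3980 × (1080 − 22.1) × 15.7 / [3130 × (1 + 0.109 × 15.7)] = 2.13×10^7 / 8486 = 2508 m³.

V ≈ 2510 m³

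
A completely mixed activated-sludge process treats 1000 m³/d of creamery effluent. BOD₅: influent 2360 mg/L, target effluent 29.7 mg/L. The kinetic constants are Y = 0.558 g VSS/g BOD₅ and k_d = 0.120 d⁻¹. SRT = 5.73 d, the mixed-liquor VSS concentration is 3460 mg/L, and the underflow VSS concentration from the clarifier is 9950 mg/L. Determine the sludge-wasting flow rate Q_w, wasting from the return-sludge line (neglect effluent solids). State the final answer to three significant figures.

Q_w ≈ 77.4 m³/d

Steady-state biomass mass balance: V·X·(1 + k_d·θ_c) = Y·Q·(S₀ − S)·θ_c, so V = 0.558 × 1000 × (2360 − 29.7) × 5.73 / [3460 × (1 + 0.120 × 5.73)] = 7.45×10^6 / 5839 = 1276 m³.
Q_w = (V·X)/(θ_c X_r) = 1276 × 3460 / (5.73 × 9950) = 77.44 m³/d.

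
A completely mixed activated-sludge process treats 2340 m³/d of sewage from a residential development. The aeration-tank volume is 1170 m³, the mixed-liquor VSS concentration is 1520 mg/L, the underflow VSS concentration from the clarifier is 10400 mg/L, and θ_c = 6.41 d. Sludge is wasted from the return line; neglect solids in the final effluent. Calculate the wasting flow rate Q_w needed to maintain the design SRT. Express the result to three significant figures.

θ_c = V·X/(Q_w·X_r) when wasting from the recycle, so Q_w = V·X/(θ_c·X_r) = 1170 × 1520 / (6.41 × 10400) = 26.68 m³/d.

Q_w ≈ 26.7 m³/d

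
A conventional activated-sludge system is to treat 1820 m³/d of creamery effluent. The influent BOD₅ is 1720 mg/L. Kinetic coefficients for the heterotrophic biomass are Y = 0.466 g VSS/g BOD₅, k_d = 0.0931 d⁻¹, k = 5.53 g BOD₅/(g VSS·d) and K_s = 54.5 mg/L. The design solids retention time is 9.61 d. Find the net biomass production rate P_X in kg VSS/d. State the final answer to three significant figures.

P_X ≈ 768 kg VSS/d

Effluent substrate depends only on kinetics and SRT: S = K_s(1 + k_d θ_c) / [θ_c(Yk − k_d) − 1] = 54.5 × (1 + 0.0931 × 9.61) / [9.61 × (0.466 × 5.53 − 0.0931) − 1] = 103.3 / 22.87 = 4.515 mg/L.
Y_obs = Y / (1 + k_d θ_c) = 0.466 / (1 + 0.0931 × 9.61) = 0.466 / 1.895 = 0.2460.
Mass of BOD₅ removed per day: Q(S₀ − S) = 1820 × 1715 g/m³ = 3122 kg/d.
So the net sludge growth is P_X = 0.2460 × 3122 = 767.9 kg VSS/d.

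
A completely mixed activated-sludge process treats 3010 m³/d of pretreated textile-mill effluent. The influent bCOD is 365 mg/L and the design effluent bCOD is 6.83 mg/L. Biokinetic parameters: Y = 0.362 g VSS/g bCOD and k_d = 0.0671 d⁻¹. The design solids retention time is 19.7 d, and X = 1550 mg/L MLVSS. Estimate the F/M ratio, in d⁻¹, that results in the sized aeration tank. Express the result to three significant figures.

Rearranging the biomass balance for a CMAS with decay, V = Y·Q·ΔS·θ_c / [X·(1+k_d θ_c)] = 0.362 × 3010 × (365 − 6.83) × 19.7 / [1550 × (1 + 0.0671 × 19.7)] = 7.69×10^6 / 3599 = 2136 m³.
F/M = Q·S₀ / (V·X) = 3010 × 365 / (2136 × 1550) = 0.3318 g bCOD·(g VSS·d)⁻¹.

F/M ≈ 0.332 d⁻¹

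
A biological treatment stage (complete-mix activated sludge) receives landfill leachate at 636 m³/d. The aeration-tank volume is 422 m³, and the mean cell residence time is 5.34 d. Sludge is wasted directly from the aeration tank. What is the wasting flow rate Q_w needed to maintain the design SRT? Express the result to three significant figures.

Q_w ≈ 79.0 m³/d

With mixed-liquor wasting, θ_c = V/Q_w, so Q_w = V/θ_c = 422.0/5.34 = 79.03 m³/d.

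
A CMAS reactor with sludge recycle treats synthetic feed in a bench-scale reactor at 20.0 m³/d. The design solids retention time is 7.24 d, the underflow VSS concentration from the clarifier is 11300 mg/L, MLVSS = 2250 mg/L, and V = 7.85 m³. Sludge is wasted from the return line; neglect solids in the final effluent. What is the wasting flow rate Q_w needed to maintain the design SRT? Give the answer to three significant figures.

Q_w ≈ 0.216 m³/d

Q_w = (V·X)/(θ_c X_r) = 7.850 × 2250 / (7.24 × 11300) = 0.2159 m³/d.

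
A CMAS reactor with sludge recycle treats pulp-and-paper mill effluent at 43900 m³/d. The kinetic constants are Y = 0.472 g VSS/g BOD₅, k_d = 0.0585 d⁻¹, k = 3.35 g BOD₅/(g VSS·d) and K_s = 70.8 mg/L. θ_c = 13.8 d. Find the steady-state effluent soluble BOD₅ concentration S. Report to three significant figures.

Effluent substrate depends only on kinetics and SRT: S = K_s(1 + k_d θ_c) / [θ_c(Yk − k_d) − 1] = 70.8 × (1 + 0.0585 × 13.8) / [13.8 × (0.472 × 3.35 − 0.0585) − 1] = 128.0 / 20.01 = 6.394 mg/L.

S ≈ 6.39 mg/L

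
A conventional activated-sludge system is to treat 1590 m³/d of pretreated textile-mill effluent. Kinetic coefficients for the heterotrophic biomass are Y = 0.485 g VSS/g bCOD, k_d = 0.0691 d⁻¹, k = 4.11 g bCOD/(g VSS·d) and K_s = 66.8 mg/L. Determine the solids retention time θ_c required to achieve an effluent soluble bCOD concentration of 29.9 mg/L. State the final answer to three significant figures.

From 1/θ_c = Y·k·S/(K_s + S) − k_d: Y·k·S/(K_s+S) = 0.485 × 4.11 × 29.9 / (66.8 + 29.9) = 0.6164 d⁻¹.
Then 1/θ_c = μ − k_d = 0.6164 − 0.0691 = 0.5473 d⁻¹, giving θ_c = 1.827 d.

θ_c ≈ 1.83 d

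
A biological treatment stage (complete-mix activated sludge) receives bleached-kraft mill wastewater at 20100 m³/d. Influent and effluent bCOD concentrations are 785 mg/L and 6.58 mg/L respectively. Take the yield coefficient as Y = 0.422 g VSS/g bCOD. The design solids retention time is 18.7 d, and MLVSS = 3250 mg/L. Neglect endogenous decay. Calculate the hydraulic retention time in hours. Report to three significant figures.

V·X = Y·Q·ΔS·θ_c gives V = 0.422 × 20100 × (785 − 6.58) × 18.7 / 3250 = 37991 m³.
Hydraulic retention time τ = V/Q = 37991 / 20100 = 1.890 d = 45.36 h.

τ ≈ 45.4 h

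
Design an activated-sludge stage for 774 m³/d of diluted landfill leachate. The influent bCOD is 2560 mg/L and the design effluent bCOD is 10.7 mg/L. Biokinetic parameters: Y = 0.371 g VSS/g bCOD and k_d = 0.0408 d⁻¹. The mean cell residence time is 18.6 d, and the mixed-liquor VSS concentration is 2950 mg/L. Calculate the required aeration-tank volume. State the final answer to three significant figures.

From the SRT design equation V = Y Q (S₀−S) θ_c / [X (1 + k_d θ_c)] = 0.371 × 774 × (2560 − 10.7) × 18.6 / [2950 × (1 + 0.0408 × 18.6)] = 1.36×10^7 / 5189 = 2624 m³.

V ≈ 2620 m³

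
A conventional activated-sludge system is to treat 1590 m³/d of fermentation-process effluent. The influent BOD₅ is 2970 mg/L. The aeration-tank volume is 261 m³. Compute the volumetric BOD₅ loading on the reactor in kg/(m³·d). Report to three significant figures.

L_v ≈ 18.1 kg BOD₅/(m³·d)

Applied BOD₅ load per unit volume = Q·S₀/V = (1590 × 2970/1000)/261.0 = 18.09 kg BOD₅·m⁻³·d⁻¹.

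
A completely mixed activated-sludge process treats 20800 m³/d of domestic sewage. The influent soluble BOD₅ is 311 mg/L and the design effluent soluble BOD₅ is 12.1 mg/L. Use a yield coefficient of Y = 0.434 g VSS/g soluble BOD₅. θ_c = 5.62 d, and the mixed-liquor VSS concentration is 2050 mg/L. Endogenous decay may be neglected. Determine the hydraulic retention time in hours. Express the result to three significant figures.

τ ≈ 8.54 h

V·X = Y·Q·ΔS·θ_c gives V = 0.434 × 20800 × (311 − 12.1) × 5.62 / 2050 = 7397 m³.
Hydraulic retention time τ = V/Q = 7397 / 20800 = 0.3556 d = 8.535 h.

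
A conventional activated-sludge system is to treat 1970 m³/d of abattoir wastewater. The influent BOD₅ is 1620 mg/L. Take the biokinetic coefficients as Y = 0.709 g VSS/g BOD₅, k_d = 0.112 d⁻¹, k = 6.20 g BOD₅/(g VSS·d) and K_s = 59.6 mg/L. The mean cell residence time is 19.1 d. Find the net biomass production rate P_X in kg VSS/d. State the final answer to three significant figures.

From the Monod/SRT balance for a CMAS, S = K_s·(1+k_d θ_c)/[θ_c·(Y k − k_d) − 1] = 59.6 × (1 + 0.112 × 19.1) / [19.1 × (0.709 × 6.20 − 0.112) − 1] = 187.1 / 80.82 = 2.315 mg/L.
Correct the yield for decay: Y_obs = Y/(1 + k_d θ_c) = 0.709 / (1 + 0.112 × 19.1) = 0.709 / 3.139 = 0.2259.
Mass of BOD₅ removed per day: Q(S₀ − S) = 1970 × 1618 g/m³ = 3187 kg/d.
P_X = Y_obs · Q(S₀ − S) = 0.2259 × 3187 = 719.8 kg VSS/d.

P_X ≈ 720 kg VSS/d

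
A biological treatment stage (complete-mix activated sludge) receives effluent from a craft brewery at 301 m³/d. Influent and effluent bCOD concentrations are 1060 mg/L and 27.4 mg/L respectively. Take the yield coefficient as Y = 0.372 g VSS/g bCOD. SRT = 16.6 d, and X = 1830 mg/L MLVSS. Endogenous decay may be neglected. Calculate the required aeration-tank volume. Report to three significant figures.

V ≈ 1050 m³

With k_d = 0 the design equation reduces to V = Y Q (S₀−S) θ_c / X = 0.372 × 301 × (1060 − 27.4) × 16.6 / 1830 = 1049 m³.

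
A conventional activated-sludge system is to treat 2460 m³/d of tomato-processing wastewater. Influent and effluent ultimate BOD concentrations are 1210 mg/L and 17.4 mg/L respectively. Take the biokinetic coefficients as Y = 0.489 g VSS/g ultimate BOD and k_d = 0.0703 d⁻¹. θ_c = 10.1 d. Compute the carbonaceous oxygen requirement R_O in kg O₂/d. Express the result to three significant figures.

R_O ≈ 1740 kg O₂/d

Correct the yield for decay: Y_obs = Y/(1 + k_d θ_c) = 0.489 / (1 + 0.0703 × 10.1) = 0.489 / 1.710 = 0.2860.
Mass of ultimate BOD removed per day: Q(S₀ − S) = 2460 × 1193 g/m³ = 2934 kg/d.
P_X = Y_obs·Q·(S₀ − S) = 0.2860 × 2934 = 838.9 kg VSS/d.
Carbonaceous O₂ demand = substrate oxidised − cell-mass equivalent = 2934 − 1.42 × 838.9 = 1742 kg O₂/d.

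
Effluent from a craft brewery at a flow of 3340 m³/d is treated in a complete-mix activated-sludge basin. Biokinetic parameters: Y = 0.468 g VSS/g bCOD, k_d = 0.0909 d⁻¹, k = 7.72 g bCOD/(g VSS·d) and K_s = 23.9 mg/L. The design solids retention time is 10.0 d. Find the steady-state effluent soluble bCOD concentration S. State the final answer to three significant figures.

S ≈ 1.33 mg/L

Effluent substrate depends only on kinetics and SRT: S = K_s(1 + k_d θ_c) / [θ_c(Yk − k_d) − 1] = 23.9 × (1 + 0.0909 × 10.0) / [10.0 × (0.468 × 7.72 − 0.0909) − 1] = 45.63 / 34.22 = 1.333 mg/L.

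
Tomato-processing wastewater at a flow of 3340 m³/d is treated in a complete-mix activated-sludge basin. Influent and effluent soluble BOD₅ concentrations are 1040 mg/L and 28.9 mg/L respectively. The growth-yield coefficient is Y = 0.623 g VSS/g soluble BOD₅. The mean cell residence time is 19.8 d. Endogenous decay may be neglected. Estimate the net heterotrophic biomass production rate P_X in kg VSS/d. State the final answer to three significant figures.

No decay correction is needed, so Y_obs = Y = 0.623.
Q·(S₀ − S) = 3340 × (1040 − 28.9) × 10⁻³ = 3377 kg/d removed.
Biomass produced: P_X = Y_obs·Q·ΔS = 0.6230 × 3377 ≈ 2104 kg VSS/d.

P_X ≈ 2100 kg VSS/d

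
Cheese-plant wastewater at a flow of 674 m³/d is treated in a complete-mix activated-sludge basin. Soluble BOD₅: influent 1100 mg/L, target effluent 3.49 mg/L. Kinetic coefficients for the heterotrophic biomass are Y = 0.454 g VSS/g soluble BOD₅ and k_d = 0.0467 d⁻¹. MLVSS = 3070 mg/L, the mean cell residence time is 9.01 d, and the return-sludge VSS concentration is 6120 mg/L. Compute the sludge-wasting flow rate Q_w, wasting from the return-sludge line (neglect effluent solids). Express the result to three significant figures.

Q_w ≈ 38.6 m³/d

From the SRT design equation V = Y Q (S₀−S) θ_c / [X (1 + k_d θ_c)] = 0.454 × 674 × (1100 − 3.49) × 9.01 / [3070 × (1 + 0.0467 × 9.01)] = 3.02×10^6 / 4362 = 693.1 m³.
Q_w = (V·X)/(θ_c X_r) = 693.1 × 3070 / (9.01 × 6120) = 38.59 m³/d.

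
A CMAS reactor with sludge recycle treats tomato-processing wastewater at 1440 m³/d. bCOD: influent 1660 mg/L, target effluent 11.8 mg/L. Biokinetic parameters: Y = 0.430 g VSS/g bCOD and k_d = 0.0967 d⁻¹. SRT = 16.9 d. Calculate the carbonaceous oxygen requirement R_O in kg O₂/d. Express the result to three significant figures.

Y_obs = Y / (1 + k_d θ_c) = 0.430 / (1 + 0.0967 × 16.9) = 0.430 / 2.634 = 0.1632.
Mass of bCOD removed per day: Q(S₀ − S) = 1440 × 1648 g/m³ = 2373 kg/d.
Net sludge production P_X = 0.1632 × 2373 = 387.4 kg VSS/d.
R_O = Q·(S₀ − S) − 1.42·P_X = 2373 − 1.42 × 387.4 = 1823 kg O₂/d.

R_O ≈ 1820 kg O₂/d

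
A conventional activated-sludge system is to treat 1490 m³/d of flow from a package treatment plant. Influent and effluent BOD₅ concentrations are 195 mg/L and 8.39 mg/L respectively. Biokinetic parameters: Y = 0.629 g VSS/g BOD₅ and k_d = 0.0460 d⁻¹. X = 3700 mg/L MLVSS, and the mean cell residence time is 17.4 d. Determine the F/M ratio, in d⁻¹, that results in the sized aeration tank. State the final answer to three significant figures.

F/M ≈ 0.172 d⁻¹

Rearranging the biomass balance for a CMAS with decay, V = Y·Q·ΔS·θ_c / [X·(1+k_d θ_c)] = 0.629 × 1490 × (195 − 8.39) × 17.4 / [3700 × (1 + 0.0460 × 17.4)] = 3.04×10^6 / 6661 = 456.8 m³.
F/M = Q·S₀ / (V·X) = 1490 × 195 / (456.8 × 3700) = 0.1719 g BOD₅·(g VSS·d)⁻¹.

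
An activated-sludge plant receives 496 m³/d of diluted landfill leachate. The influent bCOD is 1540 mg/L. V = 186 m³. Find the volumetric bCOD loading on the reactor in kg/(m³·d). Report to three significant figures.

Applied bCOD load per unit volume = Q·S₀/V = (496 × 1540/1000)/186.0 = 4.107 kg bCOD·m⁻³·d⁻¹.

L_v ≈ 4.11 kg bCOD/(m³·d)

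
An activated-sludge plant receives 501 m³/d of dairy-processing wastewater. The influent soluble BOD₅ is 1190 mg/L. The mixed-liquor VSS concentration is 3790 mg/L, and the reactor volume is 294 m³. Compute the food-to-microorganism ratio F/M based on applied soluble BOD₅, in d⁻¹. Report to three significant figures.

F/M = Q·S₀ / (V·X) = 501 × 1190 / (294.0 × 3790) = 0.5351 g soluble BOD₅·(g VSS·d)⁻¹.

F/M ≈ 0.535 d⁻¹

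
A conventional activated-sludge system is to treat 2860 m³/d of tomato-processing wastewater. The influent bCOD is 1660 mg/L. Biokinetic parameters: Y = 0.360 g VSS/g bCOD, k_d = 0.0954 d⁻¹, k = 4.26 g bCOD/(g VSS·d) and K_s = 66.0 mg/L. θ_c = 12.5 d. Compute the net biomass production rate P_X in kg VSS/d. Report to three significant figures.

P_X ≈ 776 kg VSS/d

From the Monod/SRT balance for a CMAS, S = K_s·(1+k_d θ_c)/[θ_c·(Y k − k_d) − 1] = 66.0 × (1 + 0.0954 × 12.5) / [12.5 × (0.360 × 4.26 − 0.0954) − 1] = 144.7 / 16.98 = 8.523 mg/L.
Y_obs = Y / (1 + k_d θ_c) = 0.360 / (1 + 0.0954 × 12.5) = 0.360 / 2.192 = 0.1642.
Q·(S₀ − S) = 2860 × (1660 − 8.52) × 10⁻³ = 4723 kg/d removed.
Net biomass production P_X = Y_obs × Q·(S₀ − S) = 0.1642 × 4723 = 775.5 kg VSS/d.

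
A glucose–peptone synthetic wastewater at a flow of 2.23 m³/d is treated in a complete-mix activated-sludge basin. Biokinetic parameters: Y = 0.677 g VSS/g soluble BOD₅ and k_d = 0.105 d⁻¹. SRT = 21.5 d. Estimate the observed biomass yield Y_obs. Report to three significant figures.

Y_obs ≈ 0.208 g VSS/g soluble BOD₅

The observed yield is Y_obs = Y/(1 + k_d·θ_c) = 0.677 / (1 + 0.105 × 21.5) = 0.677 / 3.257 = 0.2078 g VSS per g soluble BOD₅ removed.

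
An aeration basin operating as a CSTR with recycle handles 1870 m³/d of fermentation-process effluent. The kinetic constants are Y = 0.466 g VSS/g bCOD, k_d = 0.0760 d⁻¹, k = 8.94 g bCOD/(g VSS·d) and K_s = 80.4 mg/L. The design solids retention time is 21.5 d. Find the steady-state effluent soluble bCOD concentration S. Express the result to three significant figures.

Effluent substrate depends only on kinetics and SRT: S = K_s(1 + k_d θ_c) / [θ_c(Yk − k_d) − 1] = 80.4 × (1 + 0.0760 × 21.5) / [21.5 × (0.466 × 8.94 − 0.0760) − 1] = 211.8 / 86.94 = 2.436 mg/L.

S ≈ 2.44 mg/L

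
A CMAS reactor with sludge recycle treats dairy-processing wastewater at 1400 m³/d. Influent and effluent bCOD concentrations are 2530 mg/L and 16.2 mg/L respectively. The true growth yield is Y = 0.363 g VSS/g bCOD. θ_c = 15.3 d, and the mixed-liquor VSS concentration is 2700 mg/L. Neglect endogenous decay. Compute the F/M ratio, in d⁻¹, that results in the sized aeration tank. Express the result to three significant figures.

With k_d = 0 the design equation reduces to V = Y Q (S₀−S) θ_c / X = 0.363 × 1400 × (2530 − 16.2) × 15.3 / 2700 = 7239 m³.
F/M = Q·S₀ / (V·X) = 1400 × 2530 / (7239 × 2700) = 0.1812 g bCOD·(g VSS·d)⁻¹.

F/M ≈ 0.181 d⁻¹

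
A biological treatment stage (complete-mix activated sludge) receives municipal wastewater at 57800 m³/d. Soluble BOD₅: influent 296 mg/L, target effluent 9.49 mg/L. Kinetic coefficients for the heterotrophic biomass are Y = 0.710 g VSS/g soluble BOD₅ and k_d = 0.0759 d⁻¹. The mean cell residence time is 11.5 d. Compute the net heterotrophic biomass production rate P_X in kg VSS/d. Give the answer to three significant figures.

The observed yield is Y_obs = Y/(1 + k_d·θ_c) = 0.710 / (1 + 0.0759 × 11.5) = 0.710 / 1.873 = 0.3791 g VSS per g soluble BOD₅ removed.
Mass of soluble BOD₅ removed per day: Q(S₀ − S) = 57800 × 286.5 g/m³ = 16560 kg/d.
Net biomass production P_X = Y_obs × Q·(S₀ − S) = 0.3791 × 16560 = 6278 kg VSS/d.

P_X ≈ 6280 kg VSS/d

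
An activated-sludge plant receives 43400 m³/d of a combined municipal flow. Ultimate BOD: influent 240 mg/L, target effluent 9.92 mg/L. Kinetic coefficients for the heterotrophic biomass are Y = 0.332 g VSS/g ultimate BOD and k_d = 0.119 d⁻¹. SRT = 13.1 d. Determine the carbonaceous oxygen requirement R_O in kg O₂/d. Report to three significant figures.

R_O ≈ 8150 kg O₂/d

Observed yield with endogenous decay: Y_obs = Y / (1 + k_d·θ_c) = 0.332 / (1 + 0.119 × 13.1) = 0.332 / 2.559 = 0.1297 g VSS/g ultimate BOD.
Mass of ultimate BOD removed per day: Q(S₀ − S) = 43400 × 230.1 g/m³ = 9985 kg/d.
Net sludge production P_X = 0.1297 × 9985 = 1296 kg VSS/d.
Carbonaceous O₂ demand = substrate oxidised − cell-mass equivalent = 9985 − 1.42 × 1296 = 8146 kg O₂/d.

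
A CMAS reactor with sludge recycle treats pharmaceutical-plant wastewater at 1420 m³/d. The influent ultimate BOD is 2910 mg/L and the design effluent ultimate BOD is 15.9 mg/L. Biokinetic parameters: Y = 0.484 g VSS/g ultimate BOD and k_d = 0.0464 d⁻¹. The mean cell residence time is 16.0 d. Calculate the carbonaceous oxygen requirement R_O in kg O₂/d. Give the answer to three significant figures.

R_O ≈ 2490 kg O₂/d

The observed yield is Y_obs = Y/(1 + k_d·θ_c) = 0.484 / (1 + 0.0464 × 16.0) = 0.484 / 1.742 = 0.2778 g VSS per g ultimate BOD removed.
Mass of ultimate BOD removed per day: Q(S₀ − S) = 1420 × 2894 g/m³ = 4110 kg/d.
P_X = Y_obs·Q·(S₀ − S) = 0.2778 × 4110 = 1142 kg VSS/d.
R_O = Q·ΔS − 1.42 P_X = 4110 − 1621 = 2489 kg O₂/d.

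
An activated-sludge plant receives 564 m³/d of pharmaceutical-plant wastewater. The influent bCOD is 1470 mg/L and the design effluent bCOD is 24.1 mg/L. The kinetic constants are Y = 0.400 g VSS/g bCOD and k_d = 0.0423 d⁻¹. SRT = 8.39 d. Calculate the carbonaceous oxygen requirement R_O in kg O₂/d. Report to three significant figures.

R_O ≈ 474 kg O₂/d

Observed yield with endogenous decay: Y_obs = Y / (1 + k_d·θ_c) = 0.400 / (1 + 0.0423 × 8.39) = 0.400 / 1.355 = 0.2952 g VSS/g bCOD.
Substrate removed = Q·(S₀ − S) = 564 m³/d × (1470 − 24.1) g/m³ = 8.15×10^5 g/d = 815.5 kg/d.
Net sludge production P_X = 0.2952 × 815.5 = 240.8 kg VSS/d.
R_O = Q·(S₀ − S) − 1.42·P_X = 815.5 − 1.42 × 240.8 = 473.6 kg O₂/d.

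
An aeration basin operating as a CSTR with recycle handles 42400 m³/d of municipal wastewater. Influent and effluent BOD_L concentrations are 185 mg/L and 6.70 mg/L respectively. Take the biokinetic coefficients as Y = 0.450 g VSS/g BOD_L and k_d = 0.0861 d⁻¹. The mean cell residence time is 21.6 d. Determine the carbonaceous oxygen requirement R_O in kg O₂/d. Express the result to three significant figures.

R_O ≈ 5870 kg O₂/d

The observed yield is Y_obs = Y/(1 + k_d·θ_c) = 0.450 / (1 + 0.0861 × 21.6) = 0.450 / 2.860 = 0.1574 g VSS per g BOD_L removed.
ΔS = 185 − 6.70 = 178.3 mg/L, so the substrate removal rate is 42400 × 178.3/1000 = 7560 kg BOD_L/d.
Net sludge production P_X = 0.1574 × 7560 = 1190 kg VSS/d.
R_O = Q·(S₀ − S) − 1.42·P_X = 7560 − 1.42 × 1190 = 5871 kg O₂/d.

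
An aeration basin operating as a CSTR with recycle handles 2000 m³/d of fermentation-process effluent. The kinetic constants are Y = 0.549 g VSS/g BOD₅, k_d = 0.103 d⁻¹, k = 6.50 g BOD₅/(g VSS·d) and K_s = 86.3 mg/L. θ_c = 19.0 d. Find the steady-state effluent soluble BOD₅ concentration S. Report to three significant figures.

S ≈ 3.94 mg/L

For a completely mixed reactor with recycle the Lawrence–McCarty relation gives S = K_s·(1 + k_d·θ_c) / [θ_c·(Y·k − k_d) − 1] = 86.3 × (1 + 0.103 × 19.0) / [19.0 × (0.549 × 6.50 − 0.103) − 1] = 255.2 / 64.84 = 3.935 mg/L.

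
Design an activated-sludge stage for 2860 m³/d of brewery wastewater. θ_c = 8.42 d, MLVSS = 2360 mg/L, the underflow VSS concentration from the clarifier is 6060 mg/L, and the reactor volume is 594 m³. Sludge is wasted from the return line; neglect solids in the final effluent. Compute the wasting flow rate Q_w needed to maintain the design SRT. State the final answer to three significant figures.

Q_w = (V·X)/(θ_c X_r) = 594.0 × 2360 / (8.42 × 6060) = 27.47 m³/d.

Q_w ≈ 27.5 m³/d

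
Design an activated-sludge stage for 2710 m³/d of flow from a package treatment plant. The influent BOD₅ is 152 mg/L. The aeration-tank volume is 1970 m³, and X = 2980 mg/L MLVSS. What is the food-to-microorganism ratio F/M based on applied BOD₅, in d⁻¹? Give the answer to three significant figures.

F/M = applied load / biomass = Q·S₀/(V·X) = 2710 × 152 / (1970 × 2980) = 0.07017 d⁻¹.

F/M ≈ 0.0702 d⁻¹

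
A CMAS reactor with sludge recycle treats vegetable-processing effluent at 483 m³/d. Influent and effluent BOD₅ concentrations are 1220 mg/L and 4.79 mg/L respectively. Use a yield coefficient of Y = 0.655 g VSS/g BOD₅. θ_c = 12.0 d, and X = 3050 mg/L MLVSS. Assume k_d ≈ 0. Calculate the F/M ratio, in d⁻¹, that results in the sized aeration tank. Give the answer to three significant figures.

F/M ≈ 0.128 d⁻¹

With k_d = 0 the design equation reduces to V = Y Q (S₀−S) θ_c / X = 0.655 × 483 × (1220 − 4.79) × 12.0 / 3050 = 1513 m³.
Food-to-microorganism ratio F/M = Q S₀ / (V X) = 483 × 1220 / (1513 × 3050) = 0.1277 d⁻¹.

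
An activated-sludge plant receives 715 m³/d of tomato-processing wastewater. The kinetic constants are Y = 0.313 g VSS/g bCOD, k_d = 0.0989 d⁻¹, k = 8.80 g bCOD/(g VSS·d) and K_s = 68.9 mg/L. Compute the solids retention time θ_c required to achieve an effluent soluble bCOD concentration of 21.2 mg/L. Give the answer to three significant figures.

θ_c ≈ 1.82 d

From 1/θ_c = Y·k·S/(K_s + S) − k_d: Y·k·S/(K_s+S) = 0.313 × 8.80 × 21.2 / (68.9 + 21.2) = 0.6481 d⁻¹.
Then 1/θ_c = μ − k_d = 0.6481 − 0.0989 = 0.5492 d⁻¹, giving θ_c = 1.821 d.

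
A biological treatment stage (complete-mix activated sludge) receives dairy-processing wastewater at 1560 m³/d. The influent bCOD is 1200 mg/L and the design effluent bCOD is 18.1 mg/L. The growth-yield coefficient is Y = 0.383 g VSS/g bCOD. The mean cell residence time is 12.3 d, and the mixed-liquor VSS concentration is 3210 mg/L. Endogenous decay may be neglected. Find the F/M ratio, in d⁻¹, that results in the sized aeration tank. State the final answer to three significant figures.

F/M ≈ 0.216 d⁻¹

Biomass mass balance (decay neglected): V·X = Y·Q·(S₀ − S)·θ_c, so V = 0.383 × 1560 × (1200 − 18.1) × 12.3 / 3210 = 2706 m³.
F/M = Q·S₀ / (V·X) = 1560 × 1200 / (2706 × 3210) = 0.2155 g bCOD·(g VSS·d)⁻¹.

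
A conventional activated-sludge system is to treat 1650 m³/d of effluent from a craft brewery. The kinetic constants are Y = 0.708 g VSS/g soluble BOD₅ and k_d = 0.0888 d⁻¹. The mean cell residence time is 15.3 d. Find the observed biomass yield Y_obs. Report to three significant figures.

Y_obs ≈ 0.300 g VSS/g soluble BOD₅

The observed yield is Y_obs = Y/(1 + k_d·θ_c) = 0.708 / (1 + 0.0888 × 15.3) = 0.708 / 2.359 = 0.3002 g VSS per g soluble BOD₅ removed.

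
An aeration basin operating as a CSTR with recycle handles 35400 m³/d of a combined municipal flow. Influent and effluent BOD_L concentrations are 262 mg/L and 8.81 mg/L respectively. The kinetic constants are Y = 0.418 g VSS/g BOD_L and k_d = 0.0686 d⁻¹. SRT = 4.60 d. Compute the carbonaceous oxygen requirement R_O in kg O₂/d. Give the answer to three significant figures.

R_O ≈ 4920 kg O₂/d

The observed yield is Y_obs = Y/(1 + k_d·θ_c) = 0.418 / (1 + 0.0686 × 4.60) = 0.418 / 1.316 = 0.3177 g VSS per g BOD_L removed.
Substrate removed = Q·(S₀ − S) = 35400 m³/d × (262 − 8.81) g/m³ = 8.96×10^6 g/d = 8963 kg/d.
Net sludge production P_X = 0.3177 × 8963 = 2848 kg VSS/d.
R_O = Q·(S₀ − S) − 1.42·P_X = 8963 − 1.42 × 2848 = 4919 kg O₂/d.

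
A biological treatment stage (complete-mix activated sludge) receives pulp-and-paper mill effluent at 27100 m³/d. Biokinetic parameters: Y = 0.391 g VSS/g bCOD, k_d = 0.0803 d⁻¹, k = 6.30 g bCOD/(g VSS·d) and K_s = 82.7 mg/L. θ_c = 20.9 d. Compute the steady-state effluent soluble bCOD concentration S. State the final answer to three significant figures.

For a completely mixed reactor with recycle the Lawrence–McCarty relation gives S = K_s·(1 + k_d·θ_c) / [θ_c·(Y·k − k_d) − 1] = 82.7 × (1 + 0.0803 × 20.9) / [20.9 × (0.391 × 6.30 − 0.0803) − 1] = 221.5 / 48.80 = 4.538 mg/L.

S ≈ 4.54 mg/L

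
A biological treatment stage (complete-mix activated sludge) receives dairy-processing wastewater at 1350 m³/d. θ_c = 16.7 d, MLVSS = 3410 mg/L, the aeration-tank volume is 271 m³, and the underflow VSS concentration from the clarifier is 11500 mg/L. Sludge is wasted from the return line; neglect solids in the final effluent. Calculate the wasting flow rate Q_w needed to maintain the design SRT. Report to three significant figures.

Q_w ≈ 4.81 m³/d

θ_c = V·X/(Q_w·X_r) when wasting from the recycle, so Q_w = V·X/(θ_c·X_r) = 271.0 × 3410 / (16.7 × 11500) = 4.812 m³/d.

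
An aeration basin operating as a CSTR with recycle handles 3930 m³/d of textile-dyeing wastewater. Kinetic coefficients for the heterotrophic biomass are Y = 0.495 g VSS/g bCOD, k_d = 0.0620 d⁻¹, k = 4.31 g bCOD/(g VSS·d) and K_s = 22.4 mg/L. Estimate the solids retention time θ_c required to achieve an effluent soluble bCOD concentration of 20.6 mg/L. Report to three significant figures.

θ_c ≈ 1.04 d

From 1/θ_c = Y·k·S/(K_s + S) − k_d: Y·k·S/(K_s+S) = 0.495 × 4.31 × 20.6 / (22.4 + 20.6) = 1.022 d⁻¹.
1/θ_c = 1.022 − 0.0620 = 0.9601 d⁻¹, so θ_c = 1.042 d.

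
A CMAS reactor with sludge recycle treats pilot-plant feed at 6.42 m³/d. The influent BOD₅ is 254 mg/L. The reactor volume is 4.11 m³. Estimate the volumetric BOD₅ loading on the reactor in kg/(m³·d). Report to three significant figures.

L_v ≈ 0.397 kg BOD₅/(m³·d)

Volumetric loading L_v = Q·S₀ / V = 6.42 × 254 g/m³ / 4.110 m³ = 396.8 g/(m³·d) = 0.3968 kg BOD₅/(m³·d).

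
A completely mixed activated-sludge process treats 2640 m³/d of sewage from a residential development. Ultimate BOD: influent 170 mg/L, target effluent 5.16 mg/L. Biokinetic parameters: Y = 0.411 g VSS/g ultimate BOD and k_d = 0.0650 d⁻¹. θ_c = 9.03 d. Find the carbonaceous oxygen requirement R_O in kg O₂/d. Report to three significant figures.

R_O ≈ 275 kg O₂/d

Y_obs = Y / (1 + k_d θ_c) = 0.411 / (1 + 0.0650 × 9.03) = 0.411 / 1.587 = 0.2590.
ΔS = 170 − 5.16 = 164.8 mg/L, so the substrate removal rate is 2640 × 164.8/1000 = 435.2 kg ultimate BOD/d.
Biomass synthesised: P_X = Y_obs × 435.2 = 112.7 kg VSS/d.
Carbonaceous O₂ demand = substrate oxidised − cell-mass equivalent = 435.2 − 1.42 × 112.7 = 275.1 kg O₂/d.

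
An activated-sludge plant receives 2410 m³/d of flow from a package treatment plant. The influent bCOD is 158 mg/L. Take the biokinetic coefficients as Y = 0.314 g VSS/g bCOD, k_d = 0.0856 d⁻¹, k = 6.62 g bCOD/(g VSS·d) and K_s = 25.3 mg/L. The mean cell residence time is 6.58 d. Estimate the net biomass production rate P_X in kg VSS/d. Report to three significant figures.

Effluent substrate depends only on kinetics and SRT: S = K_s(1 + k_d θ_c) / [θ_c(Yk − k_d) − 1] = 25.3 × (1 + 0.0856 × 6.58) / [6.58 × (0.314 × 6.62 − 0.0856) − 1] = 39.55 / 12.11 = 3.265 mg/L.
The observed yield is Y_obs = Y/(1 + k_d·θ_c) = 0.314 / (1 + 0.0856 × 6.58) = 0.314 / 1.563 = 0.2009 g VSS per g bCOD removed.
ΔS = 158 − 3.26 = 154.7 mg/L, so the substrate removal rate is 2410 × 154.7/1000 = 372.9 kg bCOD/d.
Net biomass production P_X = Y_obs × Q·(S₀ − S) = 0.2009 × 372.9 = 74.91 kg VSS/d.

P_X ≈ 74.9 kg VSS/d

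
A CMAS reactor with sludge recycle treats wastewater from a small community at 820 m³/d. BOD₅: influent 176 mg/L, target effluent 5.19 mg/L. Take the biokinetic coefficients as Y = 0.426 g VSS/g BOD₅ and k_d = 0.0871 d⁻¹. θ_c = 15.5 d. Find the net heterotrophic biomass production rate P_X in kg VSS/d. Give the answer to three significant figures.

The observed yield is Y_obs = Y/(1 + k_d·θ_c) = 0.426 / (1 + 0.0871 × 15.5) = 0.426 / 2.350 = 0.1813 g VSS per g BOD₅ removed.
Q·(S₀ − S) = 820 × (176 − 5.19) × 10⁻³ = 140.1 kg/d removed.
Biomass produced: P_X = Y_obs·Q·ΔS = 0.1813 × 140.1 ≈ 25.39 kg VSS/d.

P_X ≈ 25.4 kg VSS/d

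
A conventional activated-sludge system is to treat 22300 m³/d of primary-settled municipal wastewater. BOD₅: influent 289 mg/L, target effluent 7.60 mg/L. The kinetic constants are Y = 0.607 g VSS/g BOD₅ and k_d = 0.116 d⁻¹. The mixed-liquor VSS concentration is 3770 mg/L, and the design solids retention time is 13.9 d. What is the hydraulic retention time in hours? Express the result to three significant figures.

τ ≈ 5.79 h

From the SRT design equation V = Y Q (S₀−S) θ_c / [X (1 + k_d θ_c)] = 0.607 × 22300 × (289 − 7.60) × 13.9 / [3770 × (1 + 0.116 × 13.9)] = 5.29×10^7 / 9849 = 5376 m³.
τ = V/Q = 5376/22300 = 0.2411 d, or 5.786 h.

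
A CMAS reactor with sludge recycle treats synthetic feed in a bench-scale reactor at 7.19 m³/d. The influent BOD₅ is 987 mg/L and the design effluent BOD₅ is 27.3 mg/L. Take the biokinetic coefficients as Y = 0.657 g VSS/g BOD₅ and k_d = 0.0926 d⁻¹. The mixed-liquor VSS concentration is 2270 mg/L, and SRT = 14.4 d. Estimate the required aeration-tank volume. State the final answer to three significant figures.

V ≈ 12.3 m³

From the SRT design equation V = Y Q (S₀−S) θ_c / [X (1 + k_d θ_c)] = 0.657 × 7.19 × (987 − 27.3) × 14.4 / [2270 × (1 + 0.0926 × 14.4)] = 6.53×10^4 / 5297 = 12.32 m³.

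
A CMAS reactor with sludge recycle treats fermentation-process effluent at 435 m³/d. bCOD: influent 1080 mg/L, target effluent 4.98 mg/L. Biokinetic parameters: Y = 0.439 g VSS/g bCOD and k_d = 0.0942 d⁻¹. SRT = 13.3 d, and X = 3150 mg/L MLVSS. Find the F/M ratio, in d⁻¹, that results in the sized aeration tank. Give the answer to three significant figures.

Rearranging the biomass balance for a CMAS with decay, V = Y·Q·ΔS·θ_c / [X·(1+k_d θ_c)] = 0.439 × 435 × (1080 − 4.98) × 13.3 / [3150 × (1 + 0.0942 × 13.3)] = 2.73×10^6 / 7097 = 384.7 m³.
F/M = Q·S₀ / (V·X) = 435 × 1080 / (384.7 × 3150) = 0.3876 g bCOD·(g VSS·d)⁻¹.

F/M ≈ 0.388 d⁻¹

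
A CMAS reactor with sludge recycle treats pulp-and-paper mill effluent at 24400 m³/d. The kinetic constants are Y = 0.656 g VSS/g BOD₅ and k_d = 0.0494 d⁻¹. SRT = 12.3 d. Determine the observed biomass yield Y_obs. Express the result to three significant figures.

Observed yield with endogenous decay: Y_obs = Y / (1 + k_d·θ_c) = 0.656 / (1 + 0.0494 × 12.3) = 0.656 / 1.608 = 0.4081 g VSS/g BOD₅.

Y_obs ≈ 0.408 g VSS/g BOD₅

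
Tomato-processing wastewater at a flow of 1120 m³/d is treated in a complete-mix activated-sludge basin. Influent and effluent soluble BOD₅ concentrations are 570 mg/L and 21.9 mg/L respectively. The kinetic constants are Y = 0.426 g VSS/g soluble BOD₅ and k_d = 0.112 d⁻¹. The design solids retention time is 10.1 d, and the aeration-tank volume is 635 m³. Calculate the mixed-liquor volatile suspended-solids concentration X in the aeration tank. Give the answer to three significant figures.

X ≈ 1950 mg/L

From V·X·(1 + k_d·θ_c) = Y·Q·(S₀ − S)·θ_c: X = 0.426 × 1120 × (570 − 21.9) × 10.1 / [635 × (1 + 0.112 × 10.1)] = 1952 mg/L.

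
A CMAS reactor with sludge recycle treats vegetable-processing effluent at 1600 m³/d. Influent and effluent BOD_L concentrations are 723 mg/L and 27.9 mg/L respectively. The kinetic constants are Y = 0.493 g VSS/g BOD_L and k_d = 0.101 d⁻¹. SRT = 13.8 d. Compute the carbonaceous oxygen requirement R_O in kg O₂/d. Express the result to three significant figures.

R_O ≈ 787 kg O₂/d

Correct the yield for decay: Y_obs = Y/(1 + k_d θ_c) = 0.493 / (1 + 0.101 × 13.8) = 0.493 / 2.394 = 0.2059.
ΔS = 723 − 27.9 = 695.1 mg/L, so the substrate removal rate is 1600 × 695.1/1000 = 1112 kg BOD_L/d.
Net sludge production P_X = 0.2059 × 1112 = 229.0 kg VSS/d.
R_O = Q·ΔS − 1.42 P_X = 1112 − 325.2 = 786.9 kg O₂/d.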